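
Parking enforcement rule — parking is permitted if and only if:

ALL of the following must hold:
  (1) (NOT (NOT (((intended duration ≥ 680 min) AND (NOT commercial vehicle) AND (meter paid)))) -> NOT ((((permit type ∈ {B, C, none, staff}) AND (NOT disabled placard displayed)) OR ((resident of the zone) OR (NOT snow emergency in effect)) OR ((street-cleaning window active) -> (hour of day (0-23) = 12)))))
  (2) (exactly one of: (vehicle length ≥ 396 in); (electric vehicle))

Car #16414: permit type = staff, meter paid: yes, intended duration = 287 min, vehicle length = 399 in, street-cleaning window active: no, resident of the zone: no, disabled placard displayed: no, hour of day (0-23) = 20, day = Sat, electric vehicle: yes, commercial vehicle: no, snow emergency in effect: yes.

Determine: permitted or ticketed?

Atomic conditions:
  intended duration ≥ 680 min: 287 ≥ 680 is false
  NOT commercial vehicle: no → true
  meter paid: yes → true
  permit type ∈ {B, C, none, staff}: staff is in the set → true
  NOT disabled placard displayed: no → true
  resident of the zone: no → false
  NOT snow emergency in effect: yes → false
  street-cleaning window active: no → false
  hour of day (0-23) = 12: 20 == 12 is false
  vehicle length ≥ 396 in: 399 ≥ 396 is true
  electric vehicle: yes → true
Combine:
[1.1.1.1] false AND true AND true = false
[1.1.1] NOT false = true
[1.1] NOT true = false
[1.2.1.1] true AND true = true
[1.2.1.2] false OR false = false
[1.2.1.3] false → false (antecedent false ⇒ implication holds) = true
[1.2.1] true OR false OR true = true
[1.2] NOT true = false
[1] false → false (antecedent false ⇒ implication holds) = true
[2] exactly-one(true, true) = false
[root] true AND false = false
Overall: false → ticketed

Ticketed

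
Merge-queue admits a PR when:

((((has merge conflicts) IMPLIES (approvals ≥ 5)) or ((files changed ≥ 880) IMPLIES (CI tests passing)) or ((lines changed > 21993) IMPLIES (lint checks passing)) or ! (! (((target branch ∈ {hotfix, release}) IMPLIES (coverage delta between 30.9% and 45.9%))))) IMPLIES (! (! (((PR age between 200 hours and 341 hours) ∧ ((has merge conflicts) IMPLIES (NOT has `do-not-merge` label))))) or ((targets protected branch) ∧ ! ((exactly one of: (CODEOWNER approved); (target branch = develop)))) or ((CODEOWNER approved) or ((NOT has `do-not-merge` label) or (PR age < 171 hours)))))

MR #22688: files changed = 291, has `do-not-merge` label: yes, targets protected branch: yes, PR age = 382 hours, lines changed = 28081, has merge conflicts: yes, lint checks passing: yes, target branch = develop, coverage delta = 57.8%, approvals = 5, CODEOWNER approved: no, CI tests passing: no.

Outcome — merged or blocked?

Blocked

Atomic conditions:
  has merge conflicts: yes → true
  approvals ≥ 5: 5 ≥ 5 is true
  files changed ≥ 880: 291 ≥ 880 is false
  CI tests passing: no → false
  lines changed > 21993: 28081 > 21993 is true
  lint checks passing: yes → true
  target branch ∈ {hotfix, release}: develop is not in the set → false
  coverage delta between 30.9% and 45.9%: 57.8 in [30.9, 45.9] is false
  PR age between 200 hours and 341 hours: 382 in [200, 341] is false
  NOT has `do-not-merge` label: yes → false
  targets protected branch: yes → true
  CODEOWNER approved: no → false
  target branch = develop: develop == develop is true
  PR age < 171 hours: 382 < 171 is false
Combine:
[1.1] true → true = true
[1.2] false → false (antecedent false ⇒ implication holds) = true
[1.3] true → true = true
[1.4.1.1] false → false (antecedent false ⇒ implication holds) = true
[1.4.1] NOT true = false
[1.4] NOT false = true
[1] true OR true OR true OR true = true
[2.1.1.1.2] true → false = false
[2.1.1.1] false AND false = false
[2.1.1] NOT false = true
[2.1] NOT true = false
[2.2.2.1] exactly-one(false, true) = true
[2.2.2] NOT true = false
[2.2] true AND false = false
[2.3.2] false OR false = false
[2.3] false OR false = false
[2] false OR false OR false = false
[root] true → false = false
Overall: false → blocked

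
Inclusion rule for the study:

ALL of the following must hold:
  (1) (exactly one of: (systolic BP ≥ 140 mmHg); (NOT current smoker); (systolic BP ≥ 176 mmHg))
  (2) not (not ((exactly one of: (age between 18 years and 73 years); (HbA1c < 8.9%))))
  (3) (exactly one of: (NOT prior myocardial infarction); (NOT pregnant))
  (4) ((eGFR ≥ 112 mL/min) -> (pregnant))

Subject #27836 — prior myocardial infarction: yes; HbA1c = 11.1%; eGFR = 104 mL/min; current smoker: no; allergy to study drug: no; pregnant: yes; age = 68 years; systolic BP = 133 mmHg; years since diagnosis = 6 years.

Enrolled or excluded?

Atomic conditions:
  systolic BP ≥ 140 mmHg: 133 ≥ 140 is false
  NOT current smoker: no → true
  systolic BP ≥ 176 mmHg: 133 ≥ 176 is false
  age between 18 years and 73 years: 68 in [18, 73] is true
  HbA1c < 8.9%: 11.1 < 8.9 is false
  NOT prior myocardial infarction: yes → false
  NOT pregnant: yes → false
  eGFR ≥ 112 mL/min: 104 ≥ 112 is false
  pregnant: yes → true
Combine:
[1] exactly-one(false, true, false) = true
[2.1.1] exactly-one(true, false) = true
[2.1] NOT true = false
[2] NOT false = true
[3] exactly-one(false, false) = false
[4] false → true (antecedent false ⇒ implication holds) = true
[root] true AND true AND false AND true = false
Overall: false → excluded

Excluded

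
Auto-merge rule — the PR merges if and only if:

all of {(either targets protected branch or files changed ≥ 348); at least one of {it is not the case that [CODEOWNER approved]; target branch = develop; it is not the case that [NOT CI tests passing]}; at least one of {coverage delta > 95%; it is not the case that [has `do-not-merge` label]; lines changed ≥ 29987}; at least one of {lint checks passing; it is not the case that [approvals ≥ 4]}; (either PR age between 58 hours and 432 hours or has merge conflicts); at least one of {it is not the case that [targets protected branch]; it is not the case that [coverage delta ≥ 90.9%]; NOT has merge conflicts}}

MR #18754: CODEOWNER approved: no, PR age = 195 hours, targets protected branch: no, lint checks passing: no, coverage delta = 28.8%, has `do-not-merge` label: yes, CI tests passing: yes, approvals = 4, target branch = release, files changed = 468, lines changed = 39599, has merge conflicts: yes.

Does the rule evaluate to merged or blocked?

Atomic conditions:
  targets protected branch: no → false
  files changed ≥ 348: 468 ≥ 348 is true
  CODEOWNER approved: no → false
  target branch = develop: release == develop is false
  NOT CI tests passing: yes → false
  coverage delta > 95%: 28.8 > 95 is false
  has `do-not-merge` label: yes → true
  lines changed ≥ 29987: 39599 ≥ 29987 is true
  lint checks passing: no → false
  approvals ≥ 4: 4 ≥ 4 is true
  PR age between 58 hours and 432 hours: 195 in [58, 432] is true
  has merge conflicts: yes → true
  coverage delta ≥ 90.9%: 28.8 ≥ 90.9 is false
  NOT has merge conflicts: yes → false
Combine:
[1] false OR true = true
[2.1] NOT false = true
[2.3] NOT false = true
[2] true OR false OR true = true
[3.2] NOT true = false
[3] false OR false OR true = true
[4.2] NOT true = false
[4] false OR false = false
[5] true OR true = true
[6.1] NOT false = true
[6.2] NOT false = true
[6] true OR true OR false = true
[root] true AND true AND true AND false AND true AND true = false
Overall: false → blocked

Blocked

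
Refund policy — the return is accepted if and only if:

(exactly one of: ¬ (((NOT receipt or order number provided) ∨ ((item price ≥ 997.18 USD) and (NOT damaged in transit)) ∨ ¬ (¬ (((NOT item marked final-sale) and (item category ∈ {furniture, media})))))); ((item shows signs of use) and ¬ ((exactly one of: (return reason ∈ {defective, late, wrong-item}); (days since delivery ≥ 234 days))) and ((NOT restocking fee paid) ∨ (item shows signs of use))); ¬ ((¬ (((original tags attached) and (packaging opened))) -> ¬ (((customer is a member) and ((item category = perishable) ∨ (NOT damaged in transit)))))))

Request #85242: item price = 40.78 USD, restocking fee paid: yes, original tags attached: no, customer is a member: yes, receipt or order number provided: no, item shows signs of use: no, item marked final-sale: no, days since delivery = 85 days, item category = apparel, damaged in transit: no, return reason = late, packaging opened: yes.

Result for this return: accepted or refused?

Accepted

Atomic conditions:
  NOT receipt or order number provided: no → true
  item price ≥ 997.18 USD: 40.78 ≥ 997.18 is false
  NOT damaged in transit: no → true
  NOT item marked final-sale: no → true
  item category ∈ {furniture, media}: apparel is not in the set → false
  item shows signs of use: no → false
  return reason ∈ {defective, late, wrong-item}: late is in the set → true
  days since delivery ≥ 234 days: 85 ≥ 234 is false
  NOT restocking fee paid: yes → false
  original tags attached: no → false
  packaging opened: yes → true
  customer is a member: yes → true
  item category = perishable: apparel == perishable is false
Combine:
[1.1.2] false AND true = false
[1.1.3.1.1] true AND false = false
[1.1.3.1] NOT false = true
[1.1.3] NOT true = false
[1.1] true OR false OR false = true
[1] NOT true = false
[2.2.1] exactly-one(true, false) = true
[2.2] NOT true = false
[2.3] false OR false = false
[2] false AND false AND false = false
[3.1.1.1] false AND true = false
[3.1.1] NOT false = true
[3.1.2.1.2] false OR true = true
[3.1.2.1] true AND true = true
[3.1.2] NOT true = false
[3.1] true → false = false
[3] NOT false = true
[root] exactly-one(false, false, true) = true
Overall: true → accepted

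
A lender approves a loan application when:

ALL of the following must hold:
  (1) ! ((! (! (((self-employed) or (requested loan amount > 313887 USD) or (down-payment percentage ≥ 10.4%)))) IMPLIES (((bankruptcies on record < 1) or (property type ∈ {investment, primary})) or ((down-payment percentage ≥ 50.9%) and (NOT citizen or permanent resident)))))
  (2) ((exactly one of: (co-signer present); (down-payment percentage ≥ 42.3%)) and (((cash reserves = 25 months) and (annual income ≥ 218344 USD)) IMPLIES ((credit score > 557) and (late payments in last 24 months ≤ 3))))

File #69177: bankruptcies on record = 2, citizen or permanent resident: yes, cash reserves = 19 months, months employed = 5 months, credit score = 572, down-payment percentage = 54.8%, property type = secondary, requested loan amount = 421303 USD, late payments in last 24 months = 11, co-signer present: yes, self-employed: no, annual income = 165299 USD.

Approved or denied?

Atomic conditions:
  self-employed: no → false
  requested loan amount > 313887 USD: 421303 > 313887 is true
  down-payment percentage ≥ 10.4%: 54.8 ≥ 10.4 is true
  bankruptcies on record < 1: 2 < 1 is false
  property type ∈ {investment, primary}: secondary is not in the set → false
  down-payment percentage ≥ 50.9%: 54.8 ≥ 50.9 is true
  NOT citizen or permanent resident: yes → false
  co-signer present: yes → true
  down-payment percentage ≥ 42.3%: 54.8 ≥ 42.3 is true
  cash reserves = 25 months: 19 == 25 is false
  annual income ≥ 218344 USD: 165299 ≥ 218344 is false
  credit score > 557: 572 > 557 is true
  late payments in last 24 months ≤ 3: 11 ≤ 3 is false
Combine:
[1.1.1.1.1] false OR true OR true = true
[1.1.1.1] NOT true = false
[1.1.1] NOT false = true
[1.1.2.1] false OR false = false
[1.1.2.2] true AND false = false
[1.1.2] false OR false = false
[1.1] true → false = false
[1] NOT false = true
[2.1] exactly-one(true, true) = false
[2.2.1] false AND false = false
[2.2.2] true AND false = false
[2.2] false → false (antecedent false ⇒ implication holds) = true
[2] false AND true = false
[root] true AND false = false
Overall: false → denied

Denied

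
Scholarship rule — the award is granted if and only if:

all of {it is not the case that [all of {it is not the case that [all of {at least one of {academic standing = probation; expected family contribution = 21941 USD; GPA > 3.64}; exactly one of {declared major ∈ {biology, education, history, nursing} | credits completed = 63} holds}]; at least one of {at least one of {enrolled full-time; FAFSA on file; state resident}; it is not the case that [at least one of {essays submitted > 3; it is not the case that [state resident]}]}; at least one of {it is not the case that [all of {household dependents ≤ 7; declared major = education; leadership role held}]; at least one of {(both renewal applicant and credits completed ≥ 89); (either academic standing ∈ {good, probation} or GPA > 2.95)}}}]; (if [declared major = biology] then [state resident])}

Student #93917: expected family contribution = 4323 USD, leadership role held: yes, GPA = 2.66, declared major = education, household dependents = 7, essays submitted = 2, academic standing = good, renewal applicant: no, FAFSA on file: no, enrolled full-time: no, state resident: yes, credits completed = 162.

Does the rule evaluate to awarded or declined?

Declined

Atomic conditions:
  academic standing = probation: good == probation is false
  expected family contribution = 21941 USD: 4323 == 21941 is false
  GPA > 3.64: 2.66 > 3.64 is false
  declared major ∈ {biology, education, history, nursing}: education is in the set → true
  credits completed = 63: 162 == 63 is false
  enrolled full-time: no → false
  FAFSA on file: no → false
  state resident: yes → true
  essays submitted > 3: 2 > 3 is false
  household dependents ≤ 7: 7 ≤ 7 is true
  declared major = education: education == education is true
  leadership role held: yes → true
  renewal applicant: no → false
  credits completed ≥ 89: 162 ≥ 89 is true
  academic standing ∈ {good, probation}: good is in the set → true
  GPA > 2.95: 2.66 > 2.95 is false
  declared major = biology: education == biology is false
Combine:
[1.1.1.1.1] false OR false OR false = false
[1.1.1.1.2] exactly-one(true, false) = true
[1.1.1.1] false AND true = false
[1.1.1] NOT false = true
[1.1.2.1] false OR false OR true = true
[1.1.2.2.1.2] NOT true = false
[1.1.2.2.1] false OR false = false
[1.1.2.2] NOT false = true
[1.1.2] true OR true = true
[1.1.3.1.1] true AND true AND true = true
[1.1.3.1] NOT true = false
[1.1.3.2.1] false AND true = false
[1.1.3.2.2] true OR false = true
[1.1.3.2] false OR true = true
[1.1.3] false OR true = true
[1.1] true AND true AND true = true
[1] NOT true = false
[2] false → true (antecedent false ⇒ implication holds) = true
[root] false AND true = false
Overall: false → declined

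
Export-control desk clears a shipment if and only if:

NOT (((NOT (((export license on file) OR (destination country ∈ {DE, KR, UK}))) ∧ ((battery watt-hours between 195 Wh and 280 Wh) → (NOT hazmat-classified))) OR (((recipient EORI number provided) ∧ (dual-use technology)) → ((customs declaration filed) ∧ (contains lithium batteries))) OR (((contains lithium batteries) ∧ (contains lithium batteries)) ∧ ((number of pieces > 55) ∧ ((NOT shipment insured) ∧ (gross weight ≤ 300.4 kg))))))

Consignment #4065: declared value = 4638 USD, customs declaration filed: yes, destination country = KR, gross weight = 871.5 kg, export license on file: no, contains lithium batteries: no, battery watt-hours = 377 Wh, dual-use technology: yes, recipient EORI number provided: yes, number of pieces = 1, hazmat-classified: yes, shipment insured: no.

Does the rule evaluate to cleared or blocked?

Cleared

Atomic conditions:
  export license on file: no → false
  destination country ∈ {DE, KR, UK}: KR is in the set → true
  battery watt-hours between 195 Wh and 280 Wh: 377 in [195, 280] is false
  NOT hazmat-classified: yes → false
  recipient EORI number provided: yes → true
  dual-use technology: yes → true
  customs declaration filed: yes → true
  contains lithium batteries: no → false
  number of pieces > 55: 1 > 55 is false
  NOT shipment insured: no → true
  gross weight ≤ 300.4 kg: 871.5 ≤ 300.4 is false
Combine:
[1.1.1.1] false OR true = true
[1.1.1] NOT true = false
[1.1.2] false → false (antecedent false ⇒ implication holds) = true
[1.1] false AND true = false
[1.2.1] true AND true = true
[1.2.2] true AND false = false
[1.2] true → false = false
[1.3.1] false AND false = false
[1.3.2.2] true AND false = false
[1.3.2] false AND false = false
[1.3] false AND false = false
[1] false OR false OR false = false
[root] NOT false = true
Overall: true → cleared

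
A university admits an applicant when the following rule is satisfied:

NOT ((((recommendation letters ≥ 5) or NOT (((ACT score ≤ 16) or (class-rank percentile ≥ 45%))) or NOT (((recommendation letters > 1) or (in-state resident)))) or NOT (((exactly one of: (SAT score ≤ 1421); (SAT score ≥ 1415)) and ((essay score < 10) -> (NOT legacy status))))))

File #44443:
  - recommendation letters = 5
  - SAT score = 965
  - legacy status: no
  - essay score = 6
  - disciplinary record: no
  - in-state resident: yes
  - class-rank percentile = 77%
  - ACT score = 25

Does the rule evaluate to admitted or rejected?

Rejected

Atomic conditions:
  recommendation letters ≥ 5: 5 ≥ 5 is true
  ACT score ≤ 16: 25 ≤ 16 is false
  class-rank percentile ≥ 45%: 77 ≥ 45 is true
  recommendation letters > 1: 5 > 1 is true
  in-state resident: yes → true
  SAT score ≤ 1421: 965 ≤ 1421 is true
  SAT score ≥ 1415: 965 ≥ 1415 is false
  essay score < 10: 6 < 10 is true
  NOT legacy status: no → true
Combine:
[1.1.2.1] false OR true = true
[1.1.2] NOT true = false
[1.1.3.1] true OR true = true
[1.1.3] NOT true = false
[1.1] true OR false OR false = true
[1.2.1.1] exactly-one(true, false) = true
[1.2.1.2] true → true = true
[1.2.1] true AND true = true
[1.2] NOT true = false
[1] true OR false = true
[root] NOT true = false
Overall: false → rejected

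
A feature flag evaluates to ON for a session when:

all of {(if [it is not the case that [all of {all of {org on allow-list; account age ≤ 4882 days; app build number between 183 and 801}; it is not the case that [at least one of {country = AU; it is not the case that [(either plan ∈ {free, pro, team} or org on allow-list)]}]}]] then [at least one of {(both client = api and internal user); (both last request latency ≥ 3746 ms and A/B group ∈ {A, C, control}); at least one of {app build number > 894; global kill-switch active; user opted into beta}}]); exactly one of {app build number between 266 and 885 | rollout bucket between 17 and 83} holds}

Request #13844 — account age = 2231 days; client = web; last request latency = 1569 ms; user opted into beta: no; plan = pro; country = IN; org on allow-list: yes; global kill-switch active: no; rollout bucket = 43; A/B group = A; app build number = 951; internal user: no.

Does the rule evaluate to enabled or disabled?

Atomic conditions:
  org on allow-list: yes → true
  account age ≤ 4882 days: 2231 ≤ 4882 is true
  app build number between 183 and 801: 951 in [183, 801] is false
  country = AU: IN == AU is false
  plan ∈ {free, pro, team}: pro is in the set → true
  client = api: web == api is false
  internal user: no → false
  last request latency ≥ 3746 ms: 1569 ≥ 3746 is false
  A/B group ∈ {A, C, control}: A is in the set → true
  app build number > 894: 951 > 894 is true
  global kill-switch active: no → false
  user opted into beta: no → false
  app build number between 266 and 885: 951 in [266, 885] is false
  rollout bucket between 17 and 83: 43 in [17, 83] is true
Combine:
[1.1.1.1] true AND true AND false = false
[1.1.1.2.1.2.1] true OR true = true
[1.1.1.2.1.2] NOT true = false
[1.1.1.2.1] false OR false = false
[1.1.1.2] NOT false = true
[1.1.1] false AND true = false
[1.1] NOT false = true
[1.2.1] false AND false = false
[1.2.2] false AND true = false
[1.2.3] true OR false OR false = true
[1.2] false OR false OR true = true
[1] true → true = true
[2] exactly-one(false, true) = true
[root] true AND true = true
Overall: true → enabled

Enabled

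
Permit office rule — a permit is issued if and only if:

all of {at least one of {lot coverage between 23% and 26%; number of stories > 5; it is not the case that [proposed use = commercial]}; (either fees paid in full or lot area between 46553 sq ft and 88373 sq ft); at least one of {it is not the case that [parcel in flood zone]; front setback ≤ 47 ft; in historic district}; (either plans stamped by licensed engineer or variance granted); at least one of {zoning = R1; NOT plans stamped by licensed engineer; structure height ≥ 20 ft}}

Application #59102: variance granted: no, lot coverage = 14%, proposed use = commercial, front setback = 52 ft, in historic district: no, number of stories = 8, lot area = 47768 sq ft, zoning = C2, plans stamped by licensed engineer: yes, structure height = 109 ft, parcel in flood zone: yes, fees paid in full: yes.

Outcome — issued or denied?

Atomic conditions:
  lot coverage between 23% and 26%: 14 in [23, 26] is false
  number of stories > 5: 8 > 5 is true
  proposed use = commercial: commercial == commercial is true
  fees paid in full: yes → true
  lot area between 46553 sq ft and 88373 sq ft: 47768 in [46553, 88373] is true
  parcel in flood zone: yes → true
  front setback ≤ 47 ft: 52 ≤ 47 is false
  in historic district: no → false
  plans stamped by licensed engineer: yes → true
  variance granted: no → false
  zoning = R1: C2 == R1 is false
  NOT plans stamped by licensed engineer: yes → false
  structure height ≥ 20 ft: 109 ≥ 20 is true
Combine:
[1.3] NOT true = false
[1] false OR true OR false = true
[2] true OR true = true
[3.1] NOT true = false
[3] false OR false OR false = false
[4] true OR false = true
[5] false OR false OR true = true
[root] true AND true AND false AND true AND true = false
Overall: false → denied

Denied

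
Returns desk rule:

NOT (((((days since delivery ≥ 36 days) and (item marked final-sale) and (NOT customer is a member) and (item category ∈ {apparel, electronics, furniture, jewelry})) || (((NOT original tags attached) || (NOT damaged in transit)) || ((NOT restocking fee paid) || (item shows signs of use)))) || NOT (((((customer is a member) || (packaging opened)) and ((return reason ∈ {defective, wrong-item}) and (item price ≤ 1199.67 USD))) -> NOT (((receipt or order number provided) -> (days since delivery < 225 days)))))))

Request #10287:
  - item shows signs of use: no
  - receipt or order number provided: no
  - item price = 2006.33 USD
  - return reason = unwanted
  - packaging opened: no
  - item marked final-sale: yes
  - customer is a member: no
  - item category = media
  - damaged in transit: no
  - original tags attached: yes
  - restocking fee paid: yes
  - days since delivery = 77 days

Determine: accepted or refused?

Refused

Atomic conditions:
  days since delivery ≥ 36 days: 77 ≥ 36 is true
  item marked final-sale: yes → true
  NOT customer is a member: no → true
  item category ∈ {apparel, electronics, furniture, jewelry}: media is not in the set → false
  NOT original tags attached: yes → false
  NOT damaged in transit: no → true
  NOT restocking fee paid: yes → false
  item shows signs of use: no → false
  customer is a member: no → false
  packaging opened: no → false
  return reason ∈ {defective, wrong-item}: unwanted is not in the set → false
  item price ≤ 1199.67 USD: 2006.33 ≤ 1199.67 is false
  receipt or order number provided: no → false
  days since delivery < 225 days: 77 < 225 is true
Combine:
[1.1.1] true AND true AND true AND false = false
[1.1.2.1] false OR true = true
[1.1.2.2] false OR false = false
[1.1.2] true OR false = true
[1.1] false OR true = true
[1.2.1.1.1] false OR false = false
[1.2.1.1.2] false AND false = false
[1.2.1.1] false AND false = false
[1.2.1.2.1] false → true (antecedent false ⇒ implication holds) = true
[1.2.1.2] NOT true = false
[1.2.1] false → false (antecedent false ⇒ implication holds) = true
[1.2] NOT true = false
[1] true OR false = true
[root] NOT true = false
Overall: false → refused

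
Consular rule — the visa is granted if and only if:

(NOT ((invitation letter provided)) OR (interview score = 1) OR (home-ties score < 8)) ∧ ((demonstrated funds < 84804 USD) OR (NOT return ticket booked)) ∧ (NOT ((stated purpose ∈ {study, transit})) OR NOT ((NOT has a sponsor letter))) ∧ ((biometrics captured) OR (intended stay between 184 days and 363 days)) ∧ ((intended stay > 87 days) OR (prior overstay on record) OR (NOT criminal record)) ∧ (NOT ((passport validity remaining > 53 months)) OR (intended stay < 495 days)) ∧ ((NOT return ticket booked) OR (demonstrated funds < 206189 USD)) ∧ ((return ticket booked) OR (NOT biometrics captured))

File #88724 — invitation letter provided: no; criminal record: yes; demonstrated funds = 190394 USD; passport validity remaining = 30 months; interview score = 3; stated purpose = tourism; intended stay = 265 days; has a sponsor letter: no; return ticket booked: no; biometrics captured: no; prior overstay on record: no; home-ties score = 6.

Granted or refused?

Atomic conditions:
  invitation letter provided: no → false
  interview score = 1: 3 == 1 is false
  home-ties score < 8: 6 < 8 is true
  demonstrated funds < 84804 USD: 190394 < 84804 is false
  NOT return ticket booked: no → true
  stated purpose ∈ {study, transit}: tourism is not in the set → false
  NOT has a sponsor letter: no → true
  biometrics captured: no → false
  intended stay between 184 days and 363 days: 265 in [184, 363] is true
  intended stay > 87 days: 265 > 87 is true
  prior overstay on record: no → false
  NOT criminal record: yes → false
  passport validity remaining > 53 months: 30 > 53 is false
  intended stay < 495 days: 265 < 495 is true
  demonstrated funds < 206189 USD: 190394 < 206189 is true
  return ticket booked: no → false
  NOT biometrics captured: no → true
Combine:
[1.1] NOT false = true
[1] true OR false OR true = true
[2] false OR true = true
[3.1] NOT false = true
[3.2] NOT true = false
[3] true OR false = true
[4] false OR true = true
[5] true OR false OR false = true
[6.1] NOT false = true
[6] true OR true = true
[7] true OR true = true
[8] false OR true = true
[root] true AND true AND true AND true AND true AND true AND true AND true = true
Overall: true → granted

Granted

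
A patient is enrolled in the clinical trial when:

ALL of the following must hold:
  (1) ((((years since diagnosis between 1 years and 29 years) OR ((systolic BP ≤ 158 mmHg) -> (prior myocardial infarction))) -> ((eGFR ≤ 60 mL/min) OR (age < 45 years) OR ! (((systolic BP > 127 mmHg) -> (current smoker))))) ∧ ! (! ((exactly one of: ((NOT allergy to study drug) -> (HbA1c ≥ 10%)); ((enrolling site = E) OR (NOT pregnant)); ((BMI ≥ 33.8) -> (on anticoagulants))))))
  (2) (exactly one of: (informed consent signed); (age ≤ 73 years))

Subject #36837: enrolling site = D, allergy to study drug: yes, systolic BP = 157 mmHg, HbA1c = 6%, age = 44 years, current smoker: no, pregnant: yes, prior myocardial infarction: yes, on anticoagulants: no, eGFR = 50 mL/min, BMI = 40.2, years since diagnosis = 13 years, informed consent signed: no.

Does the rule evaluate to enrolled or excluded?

Atomic conditions:
  years since diagnosis between 1 years and 29 years: 13 in [1, 29] is true
  systolic BP ≤ 158 mmHg: 157 ≤ 158 is true
  prior myocardial infarction: yes → true
  eGFR ≤ 60 mL/min: 50 ≤ 60 is true
  age < 45 years: 44 < 45 is true
  systolic BP > 127 mmHg: 157 > 127 is true
  current smoker: no → false
  NOT allergy to study drug: yes → false
  HbA1c ≥ 10%: 6 ≥ 10 is false
  enrolling site = E: D == E is false
  NOT pregnant: yes → false
  BMI ≥ 33.8: 40.2 ≥ 33.8 is true
  on anticoagulants: no → false
  informed consent signed: no → false
  age ≤ 73 years: 44 ≤ 73 is true
Combine:
[1.1.1.2] true → true = true
[1.1.1] true OR true = true
[1.1.2.3.1] true → false = false
[1.1.2.3] NOT false = true
[1.1.2] true OR true OR true = true
[1.1] true → true = true
[1.2.1.1.1] false → false (antecedent false ⇒ implication holds) = true
[1.2.1.1.2] false OR false = false
[1.2.1.1.3] true → false = false
[1.2.1.1] exactly-one(true, false, false) = true
[1.2.1] NOT true = false
[1.2] NOT false = true
[1] true AND true = true
[2] exactly-one(false, true) = true
[root] true AND true = true
Overall: true → enrolled

Enrolled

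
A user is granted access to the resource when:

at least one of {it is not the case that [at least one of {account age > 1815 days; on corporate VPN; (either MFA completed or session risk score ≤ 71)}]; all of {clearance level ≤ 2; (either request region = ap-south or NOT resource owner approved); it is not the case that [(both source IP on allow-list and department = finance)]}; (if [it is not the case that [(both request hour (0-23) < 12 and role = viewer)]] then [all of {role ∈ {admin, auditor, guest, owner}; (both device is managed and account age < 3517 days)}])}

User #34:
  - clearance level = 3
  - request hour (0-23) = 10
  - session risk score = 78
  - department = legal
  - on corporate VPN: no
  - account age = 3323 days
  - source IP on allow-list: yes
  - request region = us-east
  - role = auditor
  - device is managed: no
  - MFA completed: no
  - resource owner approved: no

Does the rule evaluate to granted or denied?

Atomic conditions:
  account age > 1815 days: 3323 > 1815 is true
  on corporate VPN: no → false
  MFA completed: no → false
  session risk score ≤ 71: 78 ≤ 71 is false
  clearance level ≤ 2: 3 ≤ 2 is false
  request region = ap-south: us-east == ap-south is false
  NOT resource owner approved: no → true
  source IP on allow-list: yes → true
  department = finance: legal == finance is false
  request hour (0-23) < 12: 10 < 12 is true
  role = viewer: auditor == viewer is false
  role ∈ {admin, auditor, guest, owner}: auditor is in the set → true
  device is managed: no → false
  account age < 3517 days: 3323 < 3517 is true
Combine:
[1.1.3] false OR false = false
[1.1] true OR false OR false = true
[1] NOT true = false
[2.2] false OR true = true
[2.3.1] true AND false = false
[2.3] NOT false = true
[2] false AND true AND true = false
[3.1.1] true AND false = false
[3.1] NOT false = true
[3.2.2] false AND true = false
[3.2] true AND false = false
[3] true → false = false
[root] false OR false OR false = false
Overall: false → denied

Denied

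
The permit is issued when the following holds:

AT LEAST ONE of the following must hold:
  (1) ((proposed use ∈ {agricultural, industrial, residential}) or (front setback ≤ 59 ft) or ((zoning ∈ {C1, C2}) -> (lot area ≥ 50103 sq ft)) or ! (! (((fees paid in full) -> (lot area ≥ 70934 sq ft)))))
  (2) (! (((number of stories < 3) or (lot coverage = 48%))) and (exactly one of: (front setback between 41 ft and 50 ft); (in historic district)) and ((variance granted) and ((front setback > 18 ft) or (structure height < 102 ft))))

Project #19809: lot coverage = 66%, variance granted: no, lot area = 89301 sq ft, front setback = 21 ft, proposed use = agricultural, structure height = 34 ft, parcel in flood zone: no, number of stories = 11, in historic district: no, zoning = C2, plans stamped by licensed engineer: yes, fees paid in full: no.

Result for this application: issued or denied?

Atomic conditions:
  proposed use ∈ {agricultural, industrial, residential}: agricultural is in the set → true
  front setback ≤ 59 ft: 21 ≤ 59 is true
  zoning ∈ {C1, C2}: C2 is in the set → true
  lot area ≥ 50103 sq ft: 89301 ≥ 50103 is true
  fees paid in full: no → false
  lot area ≥ 70934 sq ft: 89301 ≥ 70934 is true
  number of stories < 3: 11 < 3 is false
  lot coverage = 48%: 66 == 48 is false
  front setback between 41 ft and 50 ft: 21 in [41, 50] is false
  in historic district: no → false
  variance granted: no → false
  front setback > 18 ft: 21 > 18 is true
  structure height < 102 ft: 34 < 102 is true
Combine:
[1.3] true → true = true
[1.4.1.1] false → true (antecedent false ⇒ implication holds) = true
[1.4.1] NOT true = false
[1.4] NOT false = true
[1] true OR true OR true OR true = true
[2.1.1] false OR false = false
[2.1] NOT false = true
[2.2] exactly-one(false, false) = false
[2.3.2] true OR true = true
[2.3] false AND true = false
[2] true AND false AND false = false
[root] true OR false = true
Overall: true → issued

Issued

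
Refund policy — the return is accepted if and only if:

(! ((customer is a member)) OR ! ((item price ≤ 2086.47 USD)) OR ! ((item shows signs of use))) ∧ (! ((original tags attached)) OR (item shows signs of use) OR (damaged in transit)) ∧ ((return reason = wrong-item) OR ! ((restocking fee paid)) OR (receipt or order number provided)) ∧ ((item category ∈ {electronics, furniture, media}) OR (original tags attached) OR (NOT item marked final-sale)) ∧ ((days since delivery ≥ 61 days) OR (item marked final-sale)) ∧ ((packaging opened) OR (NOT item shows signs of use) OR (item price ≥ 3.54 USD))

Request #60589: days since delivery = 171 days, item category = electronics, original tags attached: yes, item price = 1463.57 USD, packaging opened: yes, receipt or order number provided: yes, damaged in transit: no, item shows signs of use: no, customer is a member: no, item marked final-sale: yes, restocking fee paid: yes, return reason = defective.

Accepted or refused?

Refused

Atomic conditions:
  customer is a member: no → false
  item price ≤ 2086.47 USD: 1463.57 ≤ 2086.47 is true
  item shows signs of use: no → false
  original tags attached: yes → true
  damaged in transit: no → false
  return reason = wrong-item: defective == wrong-item is false
  restocking fee paid: yes → true
  receipt or order number provided: yes → true
  item category ∈ {electronics, furniture, media}: electronics is in the set → true
  NOT item marked final-sale: yes → false
  days since delivery ≥ 61 days: 171 ≥ 61 is true
  item marked final-sale: yes → true
  packaging opened: yes → true
  NOT item shows signs of use: no → true
  item price ≥ 3.54 USD: 1463.57 ≥ 3.54 is true
Combine:
[1.1] NOT false = true
[1.2] NOT true = false
[1.3] NOT false = true
[1] true OR false OR true = true
[2.1] NOT true = false
[2] false OR false OR false = false
[3.2] NOT true = false
[3] false OR false OR true = true
[4] true OR true OR false = true
[5] true OR true = true
[6] true OR true OR true = true
[root] true AND false AND true AND true AND true AND true = false
Overall: false → refused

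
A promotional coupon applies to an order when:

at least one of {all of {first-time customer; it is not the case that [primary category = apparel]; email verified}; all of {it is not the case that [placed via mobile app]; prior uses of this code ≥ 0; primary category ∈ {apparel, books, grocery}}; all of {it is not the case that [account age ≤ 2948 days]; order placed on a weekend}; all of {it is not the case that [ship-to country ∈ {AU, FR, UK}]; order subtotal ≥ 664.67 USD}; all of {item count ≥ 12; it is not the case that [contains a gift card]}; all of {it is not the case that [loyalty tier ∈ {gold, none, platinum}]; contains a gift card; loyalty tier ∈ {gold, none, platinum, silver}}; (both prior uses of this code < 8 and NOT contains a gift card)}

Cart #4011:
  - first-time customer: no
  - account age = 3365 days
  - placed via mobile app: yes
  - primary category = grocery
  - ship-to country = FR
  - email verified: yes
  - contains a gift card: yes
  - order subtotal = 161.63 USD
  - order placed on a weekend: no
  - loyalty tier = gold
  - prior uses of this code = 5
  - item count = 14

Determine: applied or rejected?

Atomic conditions:
  first-time customer: no → false
  primary category = apparel: grocery == apparel is false
  email verified: yes → true
  placed via mobile app: yes → true
  prior uses of this code ≥ 0: 5 ≥ 0 is true
  primary category ∈ {apparel, books, grocery}: grocery is in the set → true
  account age ≤ 2948 days: 3365 ≤ 2948 is false
  order placed on a weekend: no → false
  ship-to country ∈ {AU, FR, UK}: FR is in the set → true
  order subtotal ≥ 664.67 USD: 161.63 ≥ 664.67 is false
  item count ≥ 12: 14 ≥ 12 is true
  contains a gift card: yes → true
  loyalty tier ∈ {gold, none, platinum}: gold is in the set → true
  loyalty tier ∈ {gold, none, platinum, silver}: gold is in the set → true
  prior uses of this code < 8: 5 < 8 is true
  NOT contains a gift card: yes → false
Combine:
[1.2] NOT false = true
[1] false AND true AND true = false
[2.1] NOT true = false
[2] false AND true AND true = false
[3.1] NOT false = true
[3] true AND false = false
[4.1] NOT true = false
[4] false AND false = false
[5.2] NOT true = false
[5] true AND false = false
[6.1] NOT true = false
[6] false AND true AND true = false
[7] true AND false = false
[root] false OR false OR false OR false OR false OR false OR false = false
Overall: false → rejected

Rejected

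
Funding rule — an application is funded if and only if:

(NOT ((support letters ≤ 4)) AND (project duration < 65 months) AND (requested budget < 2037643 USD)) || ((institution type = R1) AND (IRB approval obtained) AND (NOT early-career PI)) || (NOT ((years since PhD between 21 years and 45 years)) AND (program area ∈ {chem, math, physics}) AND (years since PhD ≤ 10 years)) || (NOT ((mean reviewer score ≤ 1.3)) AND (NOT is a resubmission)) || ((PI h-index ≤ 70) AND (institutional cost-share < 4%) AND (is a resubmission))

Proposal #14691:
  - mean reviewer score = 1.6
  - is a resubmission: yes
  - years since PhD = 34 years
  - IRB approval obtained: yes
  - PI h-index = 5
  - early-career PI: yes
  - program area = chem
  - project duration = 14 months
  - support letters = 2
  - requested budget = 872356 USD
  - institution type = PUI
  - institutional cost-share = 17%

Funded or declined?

Atomic conditions:
  support letters ≤ 4: 2 ≤ 4 is true
  project duration < 65 months: 14 < 65 is true
  requested budget < 2037643 USD: 872356 < 2037643 is true
  institution type = R1: PUI == R1 is false
  IRB approval obtained: yes → true
  NOT early-career PI: yes → false
  years since PhD between 21 years and 45 years: 34 in [21, 45] is true
  program area ∈ {chem, math, physics}: chem is in the set → true
  years since PhD ≤ 10 years: 34 ≤ 10 is false
  mean reviewer score ≤ 1.3: 1.6 ≤ 1.3 is false
  NOT is a resubmission: yes → false
  PI h-index ≤ 70: 5 ≤ 70 is true
  institutional cost-share < 4%: 17 < 4 is false
  is a resubmission: yes → true
Combine:
[1.1] NOT true = false
[1] false AND true AND true = false
[2] false AND true AND false = false
[3.1] NOT true = false
[3] false AND true AND false = false
[4.1] NOT false = true
[4] true AND false = false
[5] true AND false AND true = false
[root] false OR false OR false OR false OR false = false
Overall: false → declined

Declined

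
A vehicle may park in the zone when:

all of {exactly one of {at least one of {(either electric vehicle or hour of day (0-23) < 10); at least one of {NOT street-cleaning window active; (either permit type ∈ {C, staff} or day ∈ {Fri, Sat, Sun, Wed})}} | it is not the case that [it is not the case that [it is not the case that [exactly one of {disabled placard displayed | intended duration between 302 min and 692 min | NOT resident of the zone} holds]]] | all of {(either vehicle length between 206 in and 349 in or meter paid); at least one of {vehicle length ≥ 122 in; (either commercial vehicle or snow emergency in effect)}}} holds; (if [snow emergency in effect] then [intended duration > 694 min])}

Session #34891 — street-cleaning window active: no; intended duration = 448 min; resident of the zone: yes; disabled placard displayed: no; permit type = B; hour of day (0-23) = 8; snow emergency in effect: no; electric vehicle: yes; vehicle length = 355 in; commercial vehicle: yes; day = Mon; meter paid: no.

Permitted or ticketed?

Permitted

Atomic conditions:
  electric vehicle: yes → true
  hour of day (0-23) < 10: 8 < 10 is true
  NOT street-cleaning window active: no → true
  permit type ∈ {C, staff}: B is not in the set → false
  day ∈ {Fri, Sat, Sun, Wed}: Mon is not in the set → false
  disabled placard displayed: no → false
  intended duration between 302 min and 692 min: 448 in [302, 692] is true
  NOT resident of the zone: yes → false
  vehicle length between 206 in and 349 in: 355 in [206, 349] is false
  meter paid: no → false
  vehicle length ≥ 122 in: 355 ≥ 122 is true
  commercial vehicle: yes → true
  snow emergency in effect: no → false
  intended duration > 694 min: 448 > 694 is false
Combine:
[1.1.1] true OR true = true
[1.1.2.2] false OR false = false
[1.1.2] true OR false = true
[1.1] true OR true = true
[1.2.1.1.1] exactly-one(false, true, false) = true
[1.2.1.1] NOT true = false
[1.2.1] NOT false = true
[1.2] NOT true = false
[1.3.1] false OR false = false
[1.3.2.2] true OR false = true
[1.3.2] true OR true = true
[1.3] false AND true = false
[1] exactly-one(true, false, false) = true
[2] false → false (antecedent false ⇒ implication holds) = true
[root] true AND true = true
Overall: true → permitted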